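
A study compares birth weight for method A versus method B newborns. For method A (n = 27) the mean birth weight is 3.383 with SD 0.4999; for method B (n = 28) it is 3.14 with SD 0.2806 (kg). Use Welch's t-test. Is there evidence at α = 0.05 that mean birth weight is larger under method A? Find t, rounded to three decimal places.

2.212

Let group 1 = method A, group 2 = method B. H0: μ_1 = μ_2; H1: μ_1 > μ_2 (Welch's two-sample t-test, right-tailed).
t = (x̄_1 − x̄_2)/√(s_1²/n_1 + s_2²/n_2) = (3.383 − 3.14)/√(0.4999²/27 + 0.2806²/28) = 2.212
Welch–Satterthwaite df ≈ 40.59
p-value = P(T ≥ 2.212) ≈ 0.0163
Since p ≈ 0.0163 < α = 0.05, reject H0; the evidence is statistically significant.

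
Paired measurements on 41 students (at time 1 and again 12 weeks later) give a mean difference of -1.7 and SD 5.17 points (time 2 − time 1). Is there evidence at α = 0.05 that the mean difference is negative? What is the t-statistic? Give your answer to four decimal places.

H0: μ_d = 0; H1: μ_d < 0 (paired t-test on the differences, left-tailed).
t = d̄/(s_d/√n) = -1.7/(5.17/√41) = -2.1055
df = n − 1 = 40
p-value = P(T ≤ -2.1055) ≈ 0.021
Since p ≈ 0.021 < α = 0.05, reject H0; the evidence is statistically significant.

-2.1055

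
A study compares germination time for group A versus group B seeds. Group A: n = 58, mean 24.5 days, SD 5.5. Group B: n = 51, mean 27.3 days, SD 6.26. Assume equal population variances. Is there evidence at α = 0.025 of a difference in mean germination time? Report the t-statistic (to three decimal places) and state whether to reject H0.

Let group 1 = group A, group 2 = group B. H0: μ_1 = μ_2; H1: μ_1 ≠ μ_2 (two-sample pooled-variance t-test, two-sided).
s_p² = [(58−1)·5.5² + (51−1)·6.26²]/(58+51−2) = 34.4264
t = (24.5 − 27.3)/√[34.4264·(1/58 + 1/51)] = -2.486
df = n₁ + n₂ − 2 = 107
Two-sided p-value ≈ 0.014
Since p ≈ 0.014 < α = 0.025, reject H0; the data support H1.

t = -2.486; reject H0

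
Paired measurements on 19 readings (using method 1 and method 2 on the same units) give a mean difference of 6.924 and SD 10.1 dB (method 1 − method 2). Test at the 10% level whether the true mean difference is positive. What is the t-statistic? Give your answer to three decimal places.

2.988

H0: μ_d = 0; H1: μ_d > 0 (paired t-test on the differences, right-tailed).
t = d̄/(s_d/√n) = 6.924/(10.1/√19) = 2.988
df = n − 1 = 18
p-value = P(T ≥ 2.988) ≈ 0.0039
Since p ≈ 0.0039 < α = 0.1, reject H0; the data support H1.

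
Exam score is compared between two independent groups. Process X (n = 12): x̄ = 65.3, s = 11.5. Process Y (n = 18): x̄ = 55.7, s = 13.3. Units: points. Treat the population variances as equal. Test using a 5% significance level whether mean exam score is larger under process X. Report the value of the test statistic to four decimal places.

2.0406

Let group 1 = process X, group 2 = process Y. H0: μ_1 = μ_2; H1: μ_1 > μ_2 (two-sample pooled-variance t-test, right-tailed).
s_p² = [(12−1)·11.5² + (18−1)·13.3²]/(12+18−2) = 159.353
t = (65.3 − 55.7)/√[159.353·(1/12 + 1/18)] = 2.0406
df = n₁ + n₂ − 2 = 28
p-value = P(T ≥ 2.0406) ≈ 0.0254
Since p ≈ 0.0254 < α = 0.05, reject H0; the data support H1.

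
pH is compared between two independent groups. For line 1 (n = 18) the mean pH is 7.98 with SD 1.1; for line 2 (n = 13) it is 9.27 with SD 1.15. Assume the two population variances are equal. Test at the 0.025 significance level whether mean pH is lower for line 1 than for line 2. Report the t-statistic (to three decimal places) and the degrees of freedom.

Let group 1 = line 1, group 2 = line 2. H0: μ_1 = μ_2; H1: μ_1 < μ_2 (two-sample pooled-variance t-test, left-tailed).
s_p² = [(18−1)·1.1² + (13−1)·1.15²]/(18+13−2) = 1.25655
t = (7.98 − 9.27)/√[1.25655·(1/18 + 1/13)] = -3.162
df = n₁ + n₂ − 2 = 29
p-value = P(T ≤ -3.162) ≈ 0.002
Since p ≈ 0.002 < α = 0.025, reject H0; the evidence is statistically significant.

t = -3.162, df = 29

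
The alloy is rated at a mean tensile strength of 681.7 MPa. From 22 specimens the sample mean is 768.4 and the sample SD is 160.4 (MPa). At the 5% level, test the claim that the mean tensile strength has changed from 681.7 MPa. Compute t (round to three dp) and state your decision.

t = 2.535; reject H0

H0: μ = 681.7; H1: μ ≠ 681.7 (one-sample t-test, two-sided).
t = (x̄ − μ₀)/(s/√n) = (768.4 − 681.7)/(160.4/√22) = 2.535
df = n − 1 = 21
Two-sided p-value ≈ 0.019
Since p ≈ 0.019 < α = 0.05, reject H0; the data support H1.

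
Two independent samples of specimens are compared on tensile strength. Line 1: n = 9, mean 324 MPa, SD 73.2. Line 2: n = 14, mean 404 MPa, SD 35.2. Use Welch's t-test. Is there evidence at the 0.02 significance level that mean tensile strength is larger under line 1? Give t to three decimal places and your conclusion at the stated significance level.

Let group 1 = line 1, group 2 = line 2. H0: μ_1 = μ_2; H1: μ_1 > μ_2 (Welch's two-sample t-test, right-tailed).
t = (x̄_1 − x̄_2)/√(s_1²/n_1 + s_2²/n_2) = (324 − 404)/√(73.2²/9 + 35.2²/14) = -3.059
Welch–Satterthwaite df ≈ 10.41
p-value = P(T ≥ -3.059) ≈ 0.994
Since p ≈ 0.994 > α = 0.02, fail to reject H0; the evidence is not statistically significant.

t = -3.059; fail to reject H0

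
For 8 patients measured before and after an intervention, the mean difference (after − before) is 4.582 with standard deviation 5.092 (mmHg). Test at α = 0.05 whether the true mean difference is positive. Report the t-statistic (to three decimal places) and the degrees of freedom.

H0: μ_d = 0; H1: μ_d > 0 (paired t-test on the differences, right-tailed).
t = d̄/(s_d/√n) = 4.582/(5.092/√8) = 2.545
df = n − 1 = 7
p-value = P(T ≥ 2.545) ≈ 0.019
Since p ≈ 0.019 < α = 0.05, reject H0; the data support H1.

t = 2.545, df = 7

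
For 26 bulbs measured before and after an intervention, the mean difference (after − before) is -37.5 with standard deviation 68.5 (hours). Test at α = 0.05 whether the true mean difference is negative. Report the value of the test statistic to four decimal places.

-2.7914

H0: μ_d = 0; H1: μ_d < 0 (paired t-test on the differences, left-tailed).
t = d̄/(s_d/√n) = -37.5/(68.5/√26) = -2.7914
df = n − 1 = 25
p-value = P(T ≤ -2.7914) ≈ 0.0050
Since p ≈ 0.0050 < α = 0.05, reject H0; the evidence is statistically significant.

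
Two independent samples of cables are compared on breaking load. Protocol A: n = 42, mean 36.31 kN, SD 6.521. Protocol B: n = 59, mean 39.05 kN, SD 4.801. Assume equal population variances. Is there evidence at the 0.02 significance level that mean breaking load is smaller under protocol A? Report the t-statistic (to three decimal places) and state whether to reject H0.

Let group 1 = protocol A, group 2 = protocol B. H0: μ_1 = μ_2; H1: μ_1 < μ_2 (two-sample pooled-variance t-test, left-tailed).
s_p² = [(42−1)·6.521² + (59−1)·4.801²]/(42+59−2) = 31.1145
t = (36.31 − 39.05)/√[31.1145·(1/42 + 1/59)] = -2.433
df = n₁ + n₂ − 2 = 99
p-value = P(T ≤ -2.433) ≈ 0.0084
Since p ≈ 0.0084 < α = 0.02, reject H0; the evidence is statistically significant.

t = -2.433; reject H0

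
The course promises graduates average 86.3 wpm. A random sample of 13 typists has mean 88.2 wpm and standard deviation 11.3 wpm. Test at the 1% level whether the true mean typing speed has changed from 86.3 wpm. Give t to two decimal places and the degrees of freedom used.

H0: μ = 86.3; H1: μ ≠ 86.3 (one-sample t-test, two-sided).
t = (x̄ − μ₀)/(s/√n) = (88.2 − 86.3)/(11.3/√13) = 0.61
df = n − 1 = 12
Two-sided p-value ≈ 0.556
Since p ≈ 0.556 > α = 0.01, fail to reject H0; the evidence is not statistically significant.

t = 0.61, df = 12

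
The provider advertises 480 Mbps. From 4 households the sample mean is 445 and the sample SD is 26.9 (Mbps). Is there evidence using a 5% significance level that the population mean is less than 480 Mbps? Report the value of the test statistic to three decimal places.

-2.602

H0: μ = 480; H1: μ < 480 (one-sample t-test, left-tailed).
t = (x̄ − μ₀)/(s/√n) = (445 − 480)/(26.9/√4) = -2.602
df = n − 1 = 3
p-value = P(T ≤ -2.602) ≈ 0.040
Since p ≈ 0.040 < α = 0.05, reject H0; the data support H1.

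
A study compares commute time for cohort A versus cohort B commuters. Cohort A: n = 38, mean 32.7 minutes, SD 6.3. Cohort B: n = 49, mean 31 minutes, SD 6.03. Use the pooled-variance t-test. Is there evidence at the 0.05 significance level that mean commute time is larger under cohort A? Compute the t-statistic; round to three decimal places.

1.279

Let group 1 = cohort A, group 2 = cohort B. H0: μ_1 = μ_2; H1: μ_1 > μ_2 (two-sample pooled-variance t-test, right-tailed).
s_p² = [(38−1)·6.3² + (49−1)·6.03²]/(38+49−2) = 37.81
t = (32.7 − 31)/√[37.81·(1/38 + 1/49)] = 1.279
df = n₁ + n₂ − 2 = 85
p-value = P(T ≥ 1.279) ≈ 0.1022
Since p ≈ 0.1022 > α = 0.05, fail to reject H0; the data do not provide sufficient evidence against H0.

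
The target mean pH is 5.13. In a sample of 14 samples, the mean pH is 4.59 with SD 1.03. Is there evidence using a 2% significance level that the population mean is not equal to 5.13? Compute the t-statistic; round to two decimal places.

H0: μ = 5.13; H1: μ ≠ 5.13 (one-sample t-test, two-sided).
t = (x̄ − μ₀)/(s/√n) = (4.59 − 5.13)/(1.03/√14) = -1.96
df = n − 1 = 13
Two-sided p-value ≈ 0.0716
Since p ≈ 0.0716 > α = 0.02, fail to reject H0; the evidence is not statistically significant.

-1.96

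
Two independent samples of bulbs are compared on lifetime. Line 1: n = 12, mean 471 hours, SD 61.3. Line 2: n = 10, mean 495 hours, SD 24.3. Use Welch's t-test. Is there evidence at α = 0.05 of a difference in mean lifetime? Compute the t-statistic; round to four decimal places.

Let group 1 = line 1, group 2 = line 2. H0: μ_1 = μ_2; H1: μ_1 ≠ μ_2 (Welch's two-sample t-test, two-sided).
t = (x̄_1 − x̄_2)/√(s_1²/n_1 + s_2²/n_2) = (471 − 495)/√(61.3²/12 + 24.3²/10) = -1.2440
Welch–Satterthwaite df ≈ 14.89
Two-sided p-value ≈ 0.233
Since p ≈ 0.233 > α = 0.05, fail to reject H0; the evidence is not statistically significant.

-1.2440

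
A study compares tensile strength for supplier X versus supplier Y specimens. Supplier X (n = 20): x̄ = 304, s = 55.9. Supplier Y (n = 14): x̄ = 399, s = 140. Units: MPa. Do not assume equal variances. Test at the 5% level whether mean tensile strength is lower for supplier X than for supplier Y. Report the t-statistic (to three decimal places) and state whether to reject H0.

t = -2.408; reject H0

Let group 1 = supplier X, group 2 = supplier Y. H0: μ_1 = μ_2; H1: μ_1 < μ_2 (Welch's two-sample t-test, left-tailed).
t = (x̄_1 − x̄_2)/√(s_1²/n_1 + s_2²/n_2) = (304 − 399)/√(55.9²/20 + 140²/14) = -2.408
Welch–Satterthwaite df ≈ 15.93
p-value = P(T ≤ -2.408) ≈ 0.0143
Since p ≈ 0.0143 < α = 0.05, reject H0; the data support H1.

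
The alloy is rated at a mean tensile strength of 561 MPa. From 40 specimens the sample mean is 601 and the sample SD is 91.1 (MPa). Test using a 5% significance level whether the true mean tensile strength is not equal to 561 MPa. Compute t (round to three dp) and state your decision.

t = 2.777; reject H0

H0: μ = 561; H1: μ ≠ 561 (one-sample t-test, two-sided).
t = (x̄ − μ₀)/(s/√n) = (601 − 561)/(91.1/√40) = 2.777
df = n − 1 = 39
Two-sided p-value ≈ 0.0084
Since p ≈ 0.0084 < α = 0.05, reject H0; the evidence is statistically significant.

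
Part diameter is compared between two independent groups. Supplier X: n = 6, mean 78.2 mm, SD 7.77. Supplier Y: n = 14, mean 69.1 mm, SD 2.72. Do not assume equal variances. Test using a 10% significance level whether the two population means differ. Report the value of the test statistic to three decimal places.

2.796

Let group 1 = supplier X, group 2 = supplier Y. H0: μ_1 = μ_2; H1: μ_1 ≠ μ_2 (Welch's two-sample t-test, two-sided).
t = (x̄_1 − x̄_2)/√(s_1²/n_1 + s_2²/n_2) = (78.2 − 69.1)/√(7.77²/6 + 2.72²/14) = 2.796
Welch–Satterthwaite df ≈ 5.53
Two-sided p-value ≈ 0.0342
Since p ≈ 0.0342 < α = 0.1, reject H0; the evidence is statistically significant.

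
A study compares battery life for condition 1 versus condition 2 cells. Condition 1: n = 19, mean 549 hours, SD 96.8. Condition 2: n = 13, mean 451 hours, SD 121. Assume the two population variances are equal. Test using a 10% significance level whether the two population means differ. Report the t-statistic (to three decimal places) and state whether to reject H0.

Let group 1 = condition 1, group 2 = condition 2. H0: μ_1 = μ_2; H1: μ_1 ≠ μ_2 (two-sample pooled-variance t-test, two-sided).
s_p² = [(19−1)·96.8² + (13−1)·121²]/(19+13−2) = 11478.5
t = (549 − 451)/√[11478.5·(1/19 + 1/13)] = 2.541
df = n₁ + n₂ − 2 = 30
Two-sided p-value ≈ 0.016
Since p ≈ 0.016 < α = 0.1, reject H0; the evidence is statistically significant.

t = 2.541; reject H0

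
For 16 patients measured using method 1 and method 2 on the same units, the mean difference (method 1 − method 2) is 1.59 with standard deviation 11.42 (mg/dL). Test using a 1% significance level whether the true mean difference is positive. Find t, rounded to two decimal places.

H0: μ_d = 0; H1: μ_d > 0 (paired t-test on the differences, right-tailed).
t = d̄/(s_d/√n) = 1.59/(11.42/√16) = 0.56
df = n − 1 = 15
p-value = P(T ≥ 0.56) ≈ 0.293
Since p ≈ 0.293 > α = 0.01, fail to reject H0; the evidence is not statistically significant.

0.56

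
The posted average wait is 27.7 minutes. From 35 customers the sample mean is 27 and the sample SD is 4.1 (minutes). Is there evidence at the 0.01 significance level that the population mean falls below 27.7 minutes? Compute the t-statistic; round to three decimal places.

-1.010

H0: μ = 27.7; H1: μ < 27.7 (one-sample t-test, left-tailed).
t = (x̄ − μ₀)/(s/√n) = (27 − 27.7)/(4.1/√35) = -1.010
df = n − 1 = 34
p-value = P(T ≤ -1.010) ≈ 0.160
Since p ≈ 0.160 > α = 0.01, fail to reject H0; the data do not provide sufficient evidence against H0.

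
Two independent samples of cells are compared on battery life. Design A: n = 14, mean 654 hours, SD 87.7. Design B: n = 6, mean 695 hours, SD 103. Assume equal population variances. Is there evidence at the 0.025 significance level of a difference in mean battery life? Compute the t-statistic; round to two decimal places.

-0.91

Let group 1 = design A, group 2 = design B. H0: μ_1 = μ_2; H1: μ_1 ≠ μ_2 (two-sample pooled-variance t-test, two-sided).
s_p² = [(14−1)·87.7² + (6−1)·103²]/(14+6−2) = 8501.77
t = (654 − 695)/√[8501.77·(1/14 + 1/6)] = -0.91
df = n₁ + n₂ − 2 = 18
Two-sided p-value ≈ 0.374
Since p ≈ 0.374 > α = 0.025, fail to reject H0; the data do not provide sufficient evidence against H0.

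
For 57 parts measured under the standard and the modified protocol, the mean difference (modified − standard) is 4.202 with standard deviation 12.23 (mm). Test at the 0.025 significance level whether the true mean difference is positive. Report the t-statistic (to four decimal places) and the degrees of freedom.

t = 2.5940, df = 56

H0: μ_d = 0; H1: μ_d > 0 (paired t-test on the differences, right-tailed).
t = d̄/(s_d/√n) = 4.202/(12.23/√57) = 2.5940
df = n − 1 = 56
p-value = P(T ≥ 2.5940) ≈ 0.006
Since p ≈ 0.006 < α = 0.025, reject H0; the evidence is statistically significant.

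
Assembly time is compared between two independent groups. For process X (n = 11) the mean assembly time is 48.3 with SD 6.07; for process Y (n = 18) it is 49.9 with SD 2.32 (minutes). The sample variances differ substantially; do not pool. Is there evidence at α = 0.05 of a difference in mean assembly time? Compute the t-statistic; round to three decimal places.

-0.838

Let group 1 = process X, group 2 = process Y. H0: μ_1 = μ_2; H1: μ_1 ≠ μ_2 (Welch's two-sample t-test, two-sided).
t = (x̄_1 − x̄_2)/√(s_1²/n_1 + s_2²/n_2) = (48.3 − 49.9)/√(6.07²/11 + 2.32²/18) = -0.838
Welch–Satterthwaite df ≈ 11.81
Two-sided p-value ≈ 0.419
Since p ≈ 0.419 > α = 0.05, fail to reject H0; the data do not provide sufficient evidence against H0.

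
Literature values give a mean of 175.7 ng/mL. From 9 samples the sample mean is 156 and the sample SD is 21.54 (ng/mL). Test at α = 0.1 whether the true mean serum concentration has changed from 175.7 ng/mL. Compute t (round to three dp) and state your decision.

t = -2.744; reject H0

H0: μ = 175.7; H1: μ ≠ 175.7 (one-sample t-test, two-sided).
t = (x̄ − μ₀)/(s/√n) = (156 − 175.7)/(21.54/√9) = -2.744
df = n − 1 = 8
Two-sided p-value ≈ 0.025
Since p ≈ 0.025 < α = 0.1, reject H0; the data support H1.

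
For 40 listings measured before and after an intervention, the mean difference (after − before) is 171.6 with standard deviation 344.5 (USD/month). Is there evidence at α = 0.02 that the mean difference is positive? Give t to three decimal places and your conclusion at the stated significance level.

t = 3.150; reject H0

H0: μ_d = 0; H1: μ_d > 0 (paired t-test on the differences, right-tailed).
t = d̄/(s_d/√n) = 171.6/(344.5/√40) = 3.150
df = n − 1 = 39
p-value = P(T ≥ 3.150) ≈ 0.002
Since p ≈ 0.002 < α = 0.02, reject H0; the data support H1.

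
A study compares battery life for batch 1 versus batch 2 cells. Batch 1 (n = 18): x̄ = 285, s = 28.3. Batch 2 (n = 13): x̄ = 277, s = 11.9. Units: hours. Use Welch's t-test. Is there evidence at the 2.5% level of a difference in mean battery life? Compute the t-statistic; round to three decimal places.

1.075

Let group 1 = batch 1, group 2 = batch 2. H0: μ_1 = μ_2; H1: μ_1 ≠ μ_2 (Welch's two-sample t-test, two-sided).
t = (x̄_1 − x̄_2)/√(s_1²/n_1 + s_2²/n_2) = (285 − 277)/√(28.3²/18 + 11.9²/13) = 1.075
Welch–Satterthwaite df ≈ 24.28
Two-sided p-value ≈ 0.293
Since p ≈ 0.293 > α = 0.025, fail to reject H0; the data do not provide sufficient evidence against H0.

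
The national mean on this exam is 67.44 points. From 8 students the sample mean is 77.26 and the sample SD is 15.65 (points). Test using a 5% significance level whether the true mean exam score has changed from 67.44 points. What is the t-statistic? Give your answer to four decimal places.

1.7748

H0: μ = 67.44; H1: μ ≠ 67.44 (one-sample t-test, two-sided).
t = (x̄ − μ₀)/(s/√n) = (77.26 − 67.44)/(15.65/√8) = 1.7748
df = n − 1 = 7
Two-sided p-value ≈ 0.119
Since p ≈ 0.119 > α = 0.05, fail to reject H0; the data do not provide sufficient evidence against H0.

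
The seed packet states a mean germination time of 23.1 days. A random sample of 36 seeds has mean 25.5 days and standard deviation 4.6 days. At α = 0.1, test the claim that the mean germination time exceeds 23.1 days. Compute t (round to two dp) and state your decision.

H0: μ = 23.1; H1: μ > 23.1 (one-sample t-test, right-tailed).
t = (x̄ − μ₀)/(s/√n) = (25.5 − 23.1)/(4.6/√36) = 3.13
df = n − 1 = 35
p-value = P(T ≥ 3.13) ≈ 0.0018
Since p ≈ 0.0018 < α = 0.1, reject H0; the evidence is statistically significant.

t = 3.13; reject H0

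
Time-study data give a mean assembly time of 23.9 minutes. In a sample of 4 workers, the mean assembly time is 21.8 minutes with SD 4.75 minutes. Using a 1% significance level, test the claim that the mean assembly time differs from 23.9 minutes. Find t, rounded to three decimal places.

-0.884

H0: μ = 23.9; H1: μ ≠ 23.9 (one-sample t-test, two-sided).
t = (x̄ − μ₀)/(s/√n) = (21.8 − 23.9)/(4.75/√4) = -0.884
df = n − 1 = 3
Two-sided p-value ≈ 0.4417
Since p ≈ 0.4417 > α = 0.01, fail to reject H0; the evidence is not statistically significant.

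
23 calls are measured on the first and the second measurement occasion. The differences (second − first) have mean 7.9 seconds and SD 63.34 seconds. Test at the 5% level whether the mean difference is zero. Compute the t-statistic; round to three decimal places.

H0: μ_d = 0; H1: μ_d ≠ 0 (paired t-test on the differences, two-sided).
t = d̄/(s_d/√n) = 7.9/(63.34/√23) = 0.598
df = n − 1 = 22
Two-sided p-value ≈ 0.5558
Since p ≈ 0.5558 > α = 0.05, fail to reject H0; the data do not provide sufficient evidence against H0.

0.598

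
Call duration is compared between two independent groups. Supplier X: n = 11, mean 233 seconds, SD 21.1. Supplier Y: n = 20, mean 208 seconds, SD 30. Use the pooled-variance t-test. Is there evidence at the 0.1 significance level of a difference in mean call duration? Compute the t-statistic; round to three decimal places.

Let group 1 = supplier X, group 2 = supplier Y. H0: μ_1 = μ_2; H1: μ_1 ≠ μ_2 (two-sample pooled-variance t-test, two-sided).
s_p² = [(11−1)·21.1² + (20−1)·30²]/(11+20−2) = 743.176
t = (233 − 208)/√[743.176·(1/11 + 1/20)] = 2.443
df = n₁ + n₂ − 2 = 29
Two-sided p-value ≈ 0.021
Since p ≈ 0.021 < α = 0.1, reject H0; the data support H1.

2.443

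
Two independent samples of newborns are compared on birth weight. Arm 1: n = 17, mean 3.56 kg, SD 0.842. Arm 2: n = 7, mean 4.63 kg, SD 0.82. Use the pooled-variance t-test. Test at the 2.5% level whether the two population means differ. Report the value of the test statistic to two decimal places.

-2.85

Let group 1 = arm 1, group 2 = arm 2. H0: μ_1 = μ_2; H1: μ_1 ≠ μ_2 (two-sample pooled-variance t-test, two-sided).
s_p² = [(17−1)·0.842² + (7−1)·0.82²]/(17+7−2) = 0.698992
t = (3.56 − 4.63)/√[0.698992·(1/17 + 1/7)] = -2.85
df = n₁ + n₂ − 2 = 22
Two-sided p-value ≈ 0.009
Since p ≈ 0.009 < α = 0.025, reject H0; the data support H1.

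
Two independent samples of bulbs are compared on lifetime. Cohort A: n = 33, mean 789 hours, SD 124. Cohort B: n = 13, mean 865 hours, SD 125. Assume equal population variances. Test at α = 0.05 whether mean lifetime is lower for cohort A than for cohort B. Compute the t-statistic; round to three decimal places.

Let group 1 = cohort A, group 2 = cohort B. H0: μ_1 = μ_2; H1: μ_1 < μ_2 (two-sample pooled-variance t-test, left-tailed).
s_p² = [(33−1)·124² + (13−1)·125²]/(33+13−2) = 15443.9
t = (789 − 865)/√[15443.9·(1/33 + 1/13)] = -1.868
df = n₁ + n₂ − 2 = 44
p-value = P(T ≤ -1.868) ≈ 0.0342
Since p ≈ 0.0342 < α = 0.05, reject H0; the data support H1.

-1.868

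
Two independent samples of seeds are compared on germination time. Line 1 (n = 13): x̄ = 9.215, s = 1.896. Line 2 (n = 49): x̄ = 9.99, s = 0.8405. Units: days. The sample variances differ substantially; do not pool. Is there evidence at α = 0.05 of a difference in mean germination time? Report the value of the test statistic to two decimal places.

Let group 1 = line 1, group 2 = line 2. H0: μ_1 = μ_2; H1: μ_1 ≠ μ_2 (Welch's two-sample t-test, two-sided).
t = (x̄_1 − x̄_2)/√(s_1²/n_1 + s_2²/n_2) = (9.215 − 9.99)/√(1.896²/13 + 0.8405²/49) = -1.44
Welch–Satterthwaite df ≈ 13.27
Two-sided p-value ≈ 0.174
Since p ≈ 0.174 > α = 0.05, fail to reject H0; the data do not provide sufficient evidence against H0.

-1.44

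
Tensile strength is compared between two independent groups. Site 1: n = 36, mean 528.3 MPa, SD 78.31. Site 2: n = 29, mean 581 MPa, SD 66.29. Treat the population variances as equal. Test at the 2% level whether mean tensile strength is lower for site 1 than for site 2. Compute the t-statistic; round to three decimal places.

Let group 1 = site 1, group 2 = site 2. H0: μ_1 = μ_2; H1: μ_1 < μ_2 (two-sample pooled-variance t-test, left-tailed).
s_p² = [(36−1)·78.31² + (29−1)·66.29²]/(36+29−2) = 5359.97
t = (528.3 − 581)/√[5359.97·(1/36 + 1/29)] = -2.885
df = n₁ + n₂ − 2 = 63
p-value = P(T ≤ -2.885) ≈ 0.0027
Since p ≈ 0.0027 < α = 0.02, reject H0; the data support H1.

-2.885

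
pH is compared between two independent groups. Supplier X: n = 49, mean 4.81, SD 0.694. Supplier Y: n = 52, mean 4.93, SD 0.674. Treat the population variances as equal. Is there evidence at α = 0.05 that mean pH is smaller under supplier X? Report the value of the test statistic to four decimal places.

Let group 1 = supplier X, group 2 = supplier Y. H0: μ_1 = μ_2; H1: μ_1 < μ_2 (two-sample pooled-variance t-test, left-tailed).
s_p² = [(49−1)·0.694² + (52−1)·0.674²]/(49+52−2) = 0.467541
t = (4.81 − 4.93)/√[0.467541·(1/49 + 1/52)] = -0.8815
df = n₁ + n₂ − 2 = 99
p-value = P(T ≤ -0.8815) ≈ 0.190
Since p ≈ 0.190 > α = 0.05, fail to reject H0; the data do not provide sufficient evidence against H0.

-0.8815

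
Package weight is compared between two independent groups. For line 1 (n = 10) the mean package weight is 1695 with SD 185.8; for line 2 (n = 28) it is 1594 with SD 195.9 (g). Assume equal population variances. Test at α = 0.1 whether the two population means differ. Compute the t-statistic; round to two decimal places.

Let group 1 = line 1, group 2 = line 2. H0: μ_1 = μ_2; H1: μ_1 ≠ μ_2 (two-sample pooled-variance t-test, two-sided).
s_p² = [(10−1)·185.8² + (28−1)·195.9²]/(10+28−2) = 37413
t = (1695 − 1594)/√[37413·(1/10 + 1/28)] = 1.42
df = n₁ + n₂ − 2 = 36
Two-sided p-value ≈ 0.165
Since p ≈ 0.165 > α = 0.1, fail to reject H0; the evidence is not statistically significant.

1.42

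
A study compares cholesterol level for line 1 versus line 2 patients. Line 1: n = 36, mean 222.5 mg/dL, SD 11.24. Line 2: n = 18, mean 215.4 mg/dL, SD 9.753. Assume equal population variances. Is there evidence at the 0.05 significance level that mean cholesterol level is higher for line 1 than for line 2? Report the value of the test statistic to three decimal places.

2.282

Let group 1 = line 1, group 2 = line 2. H0: μ_1 = μ_2; H1: μ_1 > μ_2 (two-sample pooled-variance t-test, right-tailed).
s_p² = [(36−1)·11.24² + (18−1)·9.753²]/(36+18−2) = 116.132
t = (222.5 − 215.4)/√[116.132·(1/36 + 1/18)] = 2.282
df = n₁ + n₂ − 2 = 52
p-value = P(T ≥ 2.282) ≈ 0.013
Since p ≈ 0.013 < α = 0.05, reject H0; the data support H1.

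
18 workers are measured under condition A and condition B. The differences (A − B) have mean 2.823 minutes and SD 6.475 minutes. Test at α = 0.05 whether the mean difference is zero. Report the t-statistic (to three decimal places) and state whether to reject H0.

t = 1.850; fail to reject H0

H0: μ_d = 0; H1: μ_d ≠ 0 (paired t-test on the differences, two-sided).
t = d̄/(s_d/√n) = 2.823/(6.475/√18) = 1.850
df = n − 1 = 17
Two-sided p-value ≈ 0.082
Since p ≈ 0.082 > α = 0.05, fail to reject H0; the evidence is not statistically significant.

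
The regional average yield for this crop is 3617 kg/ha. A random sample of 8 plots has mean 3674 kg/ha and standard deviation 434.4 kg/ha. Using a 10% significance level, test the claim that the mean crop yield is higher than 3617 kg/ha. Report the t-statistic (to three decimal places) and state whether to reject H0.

t = 0.371; fail to reject H0

H0: μ = 3617; H1: μ > 3617 (one-sample t-test, right-tailed).
t = (x̄ − μ₀)/(s/√n) = (3674 − 3617)/(434.4/√8) = 0.371
df = n − 1 = 7
p-value = P(T ≥ 0.371) ≈ 0.3608
Since p ≈ 0.3608 > α = 0.1, fail to reject H0; the data do not provide sufficient evidence against H0.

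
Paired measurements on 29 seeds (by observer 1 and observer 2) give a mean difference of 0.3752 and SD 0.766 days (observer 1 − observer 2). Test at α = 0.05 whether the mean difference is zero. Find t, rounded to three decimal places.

H0: μ_d = 0; H1: μ_d ≠ 0 (paired t-test on the differences, two-sided).
t = d̄/(s_d/√n) = 0.3752/(0.766/√29) = 2.638
df = n − 1 = 28
Two-sided p-value ≈ 0.0135
Since p ≈ 0.0135 < α = 0.05, reject H0; the data support H1.

2.638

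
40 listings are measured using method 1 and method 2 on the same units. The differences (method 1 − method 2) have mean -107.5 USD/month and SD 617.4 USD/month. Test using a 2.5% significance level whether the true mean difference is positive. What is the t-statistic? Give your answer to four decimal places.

H0: μ_d = 0; H1: μ_d > 0 (paired t-test on the differences, right-tailed).
t = d̄/(s_d/√n) = -107.5/(617.4/√40) = -1.1012
df = n − 1 = 39
p-value = P(T ≥ -1.1012) ≈ 0.8612
Since p ≈ 0.8612 > α = 0.025, fail to reject H0; the evidence is not statistically significant.

-1.1012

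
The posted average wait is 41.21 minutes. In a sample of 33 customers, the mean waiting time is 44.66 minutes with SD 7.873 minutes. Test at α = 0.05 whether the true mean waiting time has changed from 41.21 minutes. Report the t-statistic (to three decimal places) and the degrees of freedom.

t = 2.517, df = 32

H0: μ = 41.21; H1: μ ≠ 41.21 (one-sample t-test, two-sided).
t = (x̄ − μ₀)/(s/√n) = (44.66 − 41.21)/(7.873/√33) = 2.517
df = n − 1 = 32
Two-sided p-value ≈ 0.0170
Since p ≈ 0.0170 < α = 0.05, reject H0; the data support H1.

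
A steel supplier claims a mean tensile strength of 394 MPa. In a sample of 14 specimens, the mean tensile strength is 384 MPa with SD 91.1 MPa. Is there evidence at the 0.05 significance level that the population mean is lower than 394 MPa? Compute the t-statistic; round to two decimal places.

H0: μ = 394; H1: μ < 394 (one-sample t-test, left-tailed).
t = (x̄ − μ₀)/(s/√n) = (384 − 394)/(91.1/√14) = -0.41
df = n − 1 = 13
p-value = P(T ≤ -0.41) ≈ 0.344
Since p ≈ 0.344 > α = 0.05, fail to reject H0; the data do not provide sufficient evidence against H0.

-0.41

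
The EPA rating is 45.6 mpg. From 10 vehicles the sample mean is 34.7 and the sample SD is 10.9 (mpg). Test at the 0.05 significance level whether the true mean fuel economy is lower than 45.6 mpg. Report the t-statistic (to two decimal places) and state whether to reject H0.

H0: μ = 45.6; H1: μ < 45.6 (one-sample t-test, left-tailed).
t = (x̄ − μ₀)/(s/√n) = (34.7 − 45.6)/(10.9/√10) = -3.16
df = n − 1 = 9
p-value = P(T ≤ -3.16) ≈ 0.006
Since p ≈ 0.006 < α = 0.05, reject H0; the evidence is statistically significant.

t = -3.16; reject H0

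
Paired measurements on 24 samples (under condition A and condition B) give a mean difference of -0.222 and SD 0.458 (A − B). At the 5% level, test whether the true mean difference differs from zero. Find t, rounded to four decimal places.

H0: μ_d = 0; H1: μ_d ≠ 0 (paired t-test on the differences, two-sided).
t = d̄/(s_d/√n) = -0.222/(0.458/√24) = -2.3746
df = n − 1 = 23
Two-sided p-value ≈ 0.026
Since p ≈ 0.026 < α = 0.05, reject H0; the data support H1.

-2.3746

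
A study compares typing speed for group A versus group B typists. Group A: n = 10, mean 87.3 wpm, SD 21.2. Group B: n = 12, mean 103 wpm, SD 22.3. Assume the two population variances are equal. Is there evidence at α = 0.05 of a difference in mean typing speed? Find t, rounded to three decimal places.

-1.681

Let group 1 = group A, group 2 = group B. H0: μ_1 = μ_2; H1: μ_1 ≠ μ_2 (two-sample pooled-variance t-test, two-sided).
s_p² = [(10−1)·21.2² + (12−1)·22.3²]/(10+12−2) = 475.758
t = (87.3 − 103)/√[475.758·(1/10 + 1/12)] = -1.681
df = n₁ + n₂ − 2 = 20
Two-sided p-value ≈ 0.108
Since p ≈ 0.108 > α = 0.05, fail to reject H0; the evidence is not statistically significant.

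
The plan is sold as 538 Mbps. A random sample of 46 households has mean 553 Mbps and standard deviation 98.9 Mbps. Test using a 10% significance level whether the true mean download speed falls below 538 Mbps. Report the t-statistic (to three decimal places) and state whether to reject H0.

t = 1.029; fail to reject H0

H0: μ = 538; H1: μ < 538 (one-sample t-test, left-tailed).
t = (x̄ − μ₀)/(s/√n) = (553 − 538)/(98.9/√46) = 1.029
df = n − 1 = 45
p-value = P(T ≤ 1.029) ≈ 0.8454
Since p ≈ 0.8454 > α = 0.1, fail to reject H0; the data do not provide sufficient evidence against H0.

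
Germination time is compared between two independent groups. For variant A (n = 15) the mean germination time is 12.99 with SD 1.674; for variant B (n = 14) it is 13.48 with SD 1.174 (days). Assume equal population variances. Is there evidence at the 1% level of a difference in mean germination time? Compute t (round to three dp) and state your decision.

Let group 1 = variant A, group 2 = variant B. H0: μ_1 = μ_2; H1: μ_1 ≠ μ_2 (two-sample pooled-variance t-test, two-sided).
s_p² = [(15−1)·1.674² + (14−1)·1.174²]/(15+14−2) = 2.11665
t = (12.99 − 13.48)/√[2.11665·(1/15 + 1/14)] = -0.906
df = n₁ + n₂ − 2 = 27
Two-sided p-value ≈ 0.373
Since p ≈ 0.373 > α = 0.01, fail to reject H0; the evidence is not statistically significant.

t = -0.906; fail to reject H0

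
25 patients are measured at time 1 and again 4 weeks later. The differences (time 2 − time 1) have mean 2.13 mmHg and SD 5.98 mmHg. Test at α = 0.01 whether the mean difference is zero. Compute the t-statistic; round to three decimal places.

1.781

H0: μ_d = 0; H1: μ_d ≠ 0 (paired t-test on the differences, two-sided).
t = d̄/(s_d/√n) = 2.13/(5.98/√25) = 1.781
df = n − 1 = 24
Two-sided p-value ≈ 0.0876
Since p ≈ 0.0876 > α = 0.01, fail to reject H0; the evidence is not statistically significant.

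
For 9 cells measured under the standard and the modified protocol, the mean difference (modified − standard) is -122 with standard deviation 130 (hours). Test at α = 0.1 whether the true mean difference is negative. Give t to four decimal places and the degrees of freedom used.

t = -2.8154, df = 8

H0: μ_d = 0; H1: μ_d < 0 (paired t-test on the differences, left-tailed).
t = d̄/(s_d/√n) = -122/(130/√9) = -2.8154
df = n − 1 = 8
p-value = P(T ≤ -2.8154) ≈ 0.011
Since p ≈ 0.011 < α = 0.1, reject H0; the evidence is statistically significant.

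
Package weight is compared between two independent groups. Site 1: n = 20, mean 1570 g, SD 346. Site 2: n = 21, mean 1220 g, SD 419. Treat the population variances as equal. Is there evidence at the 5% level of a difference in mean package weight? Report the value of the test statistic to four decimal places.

Let group 1 = site 1, group 2 = site 2. H0: μ_1 = μ_2; H1: μ_1 ≠ μ_2 (two-sample pooled-variance t-test, two-sided).
s_p² = [(20−1)·346² + (21−1)·419²]/(20+21−2) = 148354
t = (1570 − 1220)/√[148354·(1/20 + 1/21)] = 2.9084
df = n₁ + n₂ − 2 = 39
Two-sided p-value ≈ 0.006
Since p ≈ 0.006 < α = 0.05, reject H0; the data support H1.

2.9084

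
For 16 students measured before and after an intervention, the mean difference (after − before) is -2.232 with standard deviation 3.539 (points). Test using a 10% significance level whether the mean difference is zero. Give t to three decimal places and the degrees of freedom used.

t = -2.523, df = 15

H0: μ_d = 0; H1: μ_d ≠ 0 (paired t-test on the differences, two-sided).
t = d̄/(s_d/√n) = -2.232/(3.539/√16) = -2.523
df = n − 1 = 15
Two-sided p-value ≈ 0.023
Since p ≈ 0.023 < α = 0.1, reject H0; the evidence is statistically significant.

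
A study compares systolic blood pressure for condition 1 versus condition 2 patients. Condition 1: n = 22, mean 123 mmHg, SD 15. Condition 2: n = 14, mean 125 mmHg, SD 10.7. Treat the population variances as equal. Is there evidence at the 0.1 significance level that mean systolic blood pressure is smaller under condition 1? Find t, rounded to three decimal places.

Let group 1 = condition 1, group 2 = condition 2. H0: μ_1 = μ_2; H1: μ_1 < μ_2 (two-sample pooled-variance t-test, left-tailed).
s_p² = [(22−1)·15² + (14−1)·10.7²]/(22+14−2) = 182.746
t = (123 − 125)/√[182.746·(1/22 + 1/14)] = -0.433
df = n₁ + n₂ − 2 = 34
p-value = P(T ≤ -0.433) ≈ 0.3340
Since p ≈ 0.3340 > α = 0.1, fail to reject H0; the data do not provide sufficient evidence against H0.

-0.433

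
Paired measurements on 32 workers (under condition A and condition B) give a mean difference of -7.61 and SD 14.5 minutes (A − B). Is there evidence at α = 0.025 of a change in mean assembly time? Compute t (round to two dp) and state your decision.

t = -2.97; reject H0

H0: μ_d = 0; H1: μ_d ≠ 0 (paired t-test on the differences, two-sided).
t = d̄/(s_d/√n) = -7.61/(14.5/√32) = -2.97
df = n − 1 = 31
Two-sided p-value ≈ 0.0057
Since p ≈ 0.0057 < α = 0.025, reject H0; the data support H1.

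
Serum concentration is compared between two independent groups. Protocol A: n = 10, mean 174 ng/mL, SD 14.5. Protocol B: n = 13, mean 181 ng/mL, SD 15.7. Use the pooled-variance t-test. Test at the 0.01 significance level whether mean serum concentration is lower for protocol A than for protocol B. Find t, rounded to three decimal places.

-1.095

Let group 1 = protocol A, group 2 = protocol B. H0: μ_1 = μ_2; H1: μ_1 < μ_2 (two-sample pooled-variance t-test, left-tailed).
s_p² = [(10−1)·14.5² + (13−1)·15.7²]/(10+13−2) = 230.959
t = (174 − 181)/√[230.959·(1/10 + 1/13)] = -1.095
df = n₁ + n₂ − 2 = 21
p-value = P(T ≤ -1.095) ≈ 0.143
Since p ≈ 0.143 > α = 0.01, fail to reject H0; the evidence is not statistically significant.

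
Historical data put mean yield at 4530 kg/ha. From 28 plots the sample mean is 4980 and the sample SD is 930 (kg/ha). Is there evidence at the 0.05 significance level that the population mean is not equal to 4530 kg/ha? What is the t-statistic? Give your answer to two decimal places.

H0: μ = 4530; H1: μ ≠ 4530 (one-sample t-test, two-sided).
t = (x̄ − μ₀)/(s/√n) = (4980 − 4530)/(930/√28) = 2.56
df = n − 1 = 27
Two-sided p-value ≈ 0.0164
Since p ≈ 0.0164 < α = 0.05, reject H0; the evidence is statistically significant.

2.56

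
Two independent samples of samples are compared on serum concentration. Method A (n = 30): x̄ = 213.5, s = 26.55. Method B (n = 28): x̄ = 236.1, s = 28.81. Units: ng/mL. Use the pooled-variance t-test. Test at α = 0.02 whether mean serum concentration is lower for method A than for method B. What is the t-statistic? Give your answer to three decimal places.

Let group 1 = method A, group 2 = method B. H0: μ_1 = μ_2; H1: μ_1 < μ_2 (two-sample pooled-variance t-test, left-tailed).
s_p² = [(30−1)·26.55² + (28−1)·28.81²]/(30+28−2) = 765.225
t = (213.5 − 236.1)/√[765.225·(1/30 + 1/28)] = -3.109
df = n₁ + n₂ − 2 = 56
p-value = P(T ≤ -3.109) ≈ 0.001
Since p ≈ 0.001 < α = 0.02, reject H0; the evidence is statistically significant.

-3.109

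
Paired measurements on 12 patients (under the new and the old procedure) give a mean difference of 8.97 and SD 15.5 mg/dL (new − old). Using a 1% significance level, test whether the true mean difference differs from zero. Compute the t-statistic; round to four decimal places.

H0: μ_d = 0; H1: μ_d ≠ 0 (paired t-test on the differences, two-sided).
t = d̄/(s_d/√n) = 8.97/(15.5/√12) = 2.0047
df = n − 1 = 11
Two-sided p-value ≈ 0.0702
Since p ≈ 0.0702 > α = 0.01, fail to reject H0; the evidence is not statistically significant.

2.0047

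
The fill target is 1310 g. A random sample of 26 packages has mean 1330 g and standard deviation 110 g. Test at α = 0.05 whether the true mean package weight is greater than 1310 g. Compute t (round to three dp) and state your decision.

H0: μ = 1310; H1: μ > 1310 (one-sample t-test, right-tailed).
t = (x̄ − μ₀)/(s/√n) = (1330 − 1310)/(110/√26) = 0.927
df = n − 1 = 25
p-value = P(T ≥ 0.927) ≈ 0.181
Since p ≈ 0.181 > α = 0.05, fail to reject H0; the data do not provide sufficient evidence against H0.

t = 0.927; fail to reject H0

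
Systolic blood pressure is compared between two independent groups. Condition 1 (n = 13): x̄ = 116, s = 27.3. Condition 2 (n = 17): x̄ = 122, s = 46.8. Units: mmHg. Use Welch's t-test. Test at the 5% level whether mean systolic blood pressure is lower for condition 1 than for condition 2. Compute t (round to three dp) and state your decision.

Let group 1 = condition 1, group 2 = condition 2. H0: μ_1 = μ_2; H1: μ_1 < μ_2 (Welch's two-sample t-test, left-tailed).
t = (x̄_1 − x̄_2)/√(s_1²/n_1 + s_2²/n_2) = (116 − 122)/√(27.3²/13 + 46.8²/17) = -0.440
Welch–Satterthwaite df ≈ 26.43
p-value = P(T ≤ -0.440) ≈ 0.332
Since p ≈ 0.332 > α = 0.05, fail to reject H0; the evidence is not statistically significant.

t = -0.440; fail to reject H0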